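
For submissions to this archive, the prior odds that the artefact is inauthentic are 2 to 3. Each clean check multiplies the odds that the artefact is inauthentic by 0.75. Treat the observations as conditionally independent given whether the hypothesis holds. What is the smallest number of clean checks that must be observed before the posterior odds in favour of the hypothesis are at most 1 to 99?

15

Prior odds = 2/3.
Likelihood ratio per clean check = 0.75.
Target odds = 1/99.
Need (2/3) × 0.75ⁿ ≤ 1/99, i.e. 0.75ⁿ ≤ 1/66.
0.75¹⁴ = 4782969/268435456 is still above 1/66 but 0.75¹⁵ ≈0.0133635 is at or below it, so n = 15.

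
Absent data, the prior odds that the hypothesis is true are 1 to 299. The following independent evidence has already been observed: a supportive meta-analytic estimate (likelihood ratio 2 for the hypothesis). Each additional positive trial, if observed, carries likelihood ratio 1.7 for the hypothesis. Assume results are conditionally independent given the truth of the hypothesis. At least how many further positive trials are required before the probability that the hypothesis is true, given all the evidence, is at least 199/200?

20

Prior odds = 1/299.
Bayes factor of the evidence already in hand = 2.
Odds after that evidence = (1/299) × 2 = 2/299.
Target odds = 0.995/0.005 = 199.
Need 1.7ⁿ ≥ 199 ÷ (2/299) = 29750.5.
1.7¹⁹ ≈23907.2 falls short of 29750.5 but 1.7²⁰ ≈40642.3 reaches it, so n = 20.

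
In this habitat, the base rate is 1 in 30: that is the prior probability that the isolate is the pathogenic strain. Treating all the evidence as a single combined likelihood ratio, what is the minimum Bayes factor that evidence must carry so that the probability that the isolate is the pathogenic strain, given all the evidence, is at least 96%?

696

Prior odds = (1/30)/(29/30) = 1/29.
Target odds = 0.96/0.04 = 24.
Required Bayes factor = 24 ÷ (1/29) = 696.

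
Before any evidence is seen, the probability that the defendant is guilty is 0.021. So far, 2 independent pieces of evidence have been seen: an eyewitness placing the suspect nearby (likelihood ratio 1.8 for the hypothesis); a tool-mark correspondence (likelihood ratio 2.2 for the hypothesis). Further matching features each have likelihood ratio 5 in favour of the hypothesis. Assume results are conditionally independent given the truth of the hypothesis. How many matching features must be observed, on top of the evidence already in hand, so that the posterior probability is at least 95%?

4

Prior odds = 0.021/0.979 = 21/979.
Combined Bayes factor of the evidence already in hand = 1.8 × 2.2 = 3.96.
Odds after that evidence = (21/979) × 3.96 = 189/2225.
Target odds = 0.95/0.05 = 19.
Need 5ⁿ ≥ 19 ÷ (189/2225) = 42275/189.
5³ = 125 falls short of 42275/189 but 5⁴ = 625 reaches it, so n = 4.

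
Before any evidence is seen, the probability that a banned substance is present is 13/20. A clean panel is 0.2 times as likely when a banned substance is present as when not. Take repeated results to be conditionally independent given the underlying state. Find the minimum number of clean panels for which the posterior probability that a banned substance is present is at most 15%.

Prior odds: 0.65 ÷ 0.35 = 13/7.
Likelihood ratio per clean panel = 0.2.
Target odds: 0.15 ÷ 0.85 = 3/17.
Need (13/7) × 0.2ⁿ ≤ 3/17, i.e. 0.2ⁿ ≤ 21/221.
0.2¹ = 0.2 is still above 21/221 but 0.2² = 0.04 is at or below it, so n = 2.

2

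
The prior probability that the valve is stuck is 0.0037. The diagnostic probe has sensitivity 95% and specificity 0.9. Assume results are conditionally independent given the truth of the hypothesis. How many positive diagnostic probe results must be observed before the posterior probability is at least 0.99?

5

Prior odds: 0.0037 ÷ 0.9963 = 37/9963.
False-positive rate = 1 − 0.9 = 0.1; likelihood ratio of a positive = 0.95/0.1 = 9.5.
Target posterior odds = 0.99/0.01 = 99.
Need (37/9963) × 9.5ⁿ ≥ 99, i.e. 9.5ⁿ ≥ 986337/37.
9.5⁴ = 8145.0625 falls short of 986337/37 but 9.5⁵ = 77378.09375 reaches it, so n = 5.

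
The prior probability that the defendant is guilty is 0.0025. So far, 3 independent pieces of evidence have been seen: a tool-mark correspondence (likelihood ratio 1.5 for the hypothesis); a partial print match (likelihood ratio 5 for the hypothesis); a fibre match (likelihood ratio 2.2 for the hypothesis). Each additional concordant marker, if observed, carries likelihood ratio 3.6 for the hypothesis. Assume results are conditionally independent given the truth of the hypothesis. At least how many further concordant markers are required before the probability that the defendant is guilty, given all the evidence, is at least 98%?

Prior odds = 0.0025/0.9975 = 1/399.
Combined Bayes factor of the evidence already in hand = 1.5 × 5 × 2.2 = 16.5.
Odds after that evidence = (1/399) × 16.5 = 11/266.
Target odds = 0.98/0.02 = 49.
Need 3.6ⁿ ≥ 49 ÷ (11/266) = 13034/11.
3.6⁵ = 604.66176 falls short of 13034/11 but 3.6⁶ = 34012224/15625 reaches it, so n = 6.

6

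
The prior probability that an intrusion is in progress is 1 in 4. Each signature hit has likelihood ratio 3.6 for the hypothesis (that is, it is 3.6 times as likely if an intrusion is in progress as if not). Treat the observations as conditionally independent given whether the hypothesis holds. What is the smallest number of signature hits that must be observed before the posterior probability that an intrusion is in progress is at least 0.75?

Prior odds: 0.25 ÷ 0.75 = 1/3.
Likelihood ratio per signature hit = 3.6.
Target posterior odds = 0.75/0.25 = 3.
Need (1/3) × 3.6ⁿ ≥ 3, i.e. 3.6ⁿ ≥ 9.
3.6¹ = 3.6 falls short of 9 but 3.6² = 12.96 reaches it, so n = 2.

2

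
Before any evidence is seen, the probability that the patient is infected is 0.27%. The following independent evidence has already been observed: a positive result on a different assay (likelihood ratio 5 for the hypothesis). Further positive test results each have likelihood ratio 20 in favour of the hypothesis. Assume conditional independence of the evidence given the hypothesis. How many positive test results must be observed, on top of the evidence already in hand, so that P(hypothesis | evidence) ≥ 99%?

3

Prior odds = 0.0027/0.9973 = 27/9973.
Bayes factor of the evidence already in hand = 5.
Odds after that evidence = (27/9973) × 5 = 135/9973.
Target odds = 0.99/0.01 = 99.
Need 20ⁿ ≥ 99 ÷ (135/9973) = 109703/15.
20² = 400 falls short of 109703/15 but 20³ = 8000 reaches it, so n = 3.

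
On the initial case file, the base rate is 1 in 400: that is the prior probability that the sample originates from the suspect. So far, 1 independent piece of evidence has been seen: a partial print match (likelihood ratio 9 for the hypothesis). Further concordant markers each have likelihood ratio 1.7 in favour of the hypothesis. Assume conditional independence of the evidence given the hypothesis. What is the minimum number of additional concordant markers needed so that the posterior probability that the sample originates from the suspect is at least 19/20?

Prior odds = 0.0025/0.9975 = 1/399.
Bayes factor of the evidence already in hand = 9.
Odds after that evidence = (1/399) × 9 = 3/133.
Target odds = 0.95/0.05 = 19.
Need 1.7ⁿ ≥ 19 ÷ (3/133) = 2527/3.
1.7¹² ≈582.622 falls short of 2527/3 but 1.7¹³ ≈990.458 reaches it, so n = 13.

13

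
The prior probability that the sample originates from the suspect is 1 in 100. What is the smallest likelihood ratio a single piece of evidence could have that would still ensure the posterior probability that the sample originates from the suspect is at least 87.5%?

Prior odds = 0.01/0.99 = 1/99.
Target odds = 0.875/0.125 = 7.
Required Bayes factor = 7 ÷ (1/99) = 693.

693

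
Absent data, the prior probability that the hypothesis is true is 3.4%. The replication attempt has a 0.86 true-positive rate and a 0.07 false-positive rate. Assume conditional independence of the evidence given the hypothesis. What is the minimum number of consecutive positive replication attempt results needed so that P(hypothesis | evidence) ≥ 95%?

3

Prior odds: 0.034 ÷ 0.966 = 17/483.
Likelihood ratio of a positive result = 0.86/0.07 = 86/7.
Target posterior odds = 0.95/0.05 = 19.
Require (86/7)ⁿ ≥ 19 ÷ (17/483) = 9177/17.
(86/7)² = 7396/49 falls short of 9177/17 but (86/7)³ = 636056/343 reaches it, so n = 3.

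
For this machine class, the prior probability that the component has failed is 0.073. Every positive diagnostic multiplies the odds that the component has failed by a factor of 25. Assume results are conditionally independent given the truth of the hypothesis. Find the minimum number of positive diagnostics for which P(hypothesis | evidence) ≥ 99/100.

3

Prior odds: 0.073 ÷ 0.927 = 73/927.
Likelihood ratio per positive diagnostic = 25.
Target odds: 0.99 ÷ 0.01 = 99.
Require 25ⁿ ≥ 99 ÷ (73/927) = 91773/73.
25² = 625 falls short of 91773/73 but 25³ = 15625 reaches it, so n = 3.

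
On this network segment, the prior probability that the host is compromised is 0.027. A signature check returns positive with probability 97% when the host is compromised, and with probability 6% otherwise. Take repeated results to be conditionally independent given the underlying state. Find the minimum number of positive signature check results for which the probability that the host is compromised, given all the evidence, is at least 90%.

3

Prior odds: 0.027 ÷ 0.973 = 27/973.
Likelihood ratio of a positive result = 0.97/0.06 = 97/6.
Target posterior odds = 0.9/0.1 = 9.
Require (97/6)ⁿ ≥ 9 ÷ (27/973) = 973/3.
(97/6)² = 9409/36 falls short of 973/3 but (97/6)³ = 912673/216 reaches it, so n = 3.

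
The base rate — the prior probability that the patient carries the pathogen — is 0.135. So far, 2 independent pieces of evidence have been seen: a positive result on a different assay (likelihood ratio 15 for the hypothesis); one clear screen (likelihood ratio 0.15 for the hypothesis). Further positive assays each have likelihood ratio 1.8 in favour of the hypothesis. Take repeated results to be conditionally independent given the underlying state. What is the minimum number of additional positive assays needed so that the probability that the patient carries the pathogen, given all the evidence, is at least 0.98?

9

Prior odds = 0.135/0.865 = 27/173.
Combined Bayes factor of the evidence already in hand = 15 × 0.15 = 2.25.
Odds after that evidence = (27/173) × 2.25 = 243/692.
Target odds = 0.98/0.02 = 49.
Need 1.8ⁿ ≥ 49 ÷ (243/692) = 33908/243.
1.8⁸ = 43046721/390625 falls short of 33908/243 but 1.8⁹ = 387420489/1953125 reaches it, so n = 9.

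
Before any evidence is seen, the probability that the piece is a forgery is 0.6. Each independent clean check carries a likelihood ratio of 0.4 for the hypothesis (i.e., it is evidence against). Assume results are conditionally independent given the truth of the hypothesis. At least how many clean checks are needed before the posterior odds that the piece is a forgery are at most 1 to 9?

Prior odds: 0.6 ÷ 0.4 = 1.5.
Likelihood ratio per clean check = 0.4.
Target odds = 1/9.
Need 1.5 × 0.4ⁿ ≤ 1/9, i.e. 0.4ⁿ ≤ 2/27.
0.4² = 0.16 is still above 2/27 but 0.4³ = 0.064 is at or below it, so n = 3.

3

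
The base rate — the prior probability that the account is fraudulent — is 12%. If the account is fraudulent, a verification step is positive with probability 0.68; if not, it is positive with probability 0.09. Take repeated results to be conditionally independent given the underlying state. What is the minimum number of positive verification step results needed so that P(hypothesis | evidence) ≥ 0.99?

4

Prior odds = 0.12/0.88 = 3/22.
Likelihood ratio of a positive = 0.68/0.09 = 68/9.
Target posterior odds = 0.99/0.01 = 99.
Require (68/9)ⁿ ≥ 99 ÷ (3/22) = 726.
(68/9)³ = 314432/729 falls short of 726 but (68/9)⁴ = 21381376/6561 reaches it, so n = 4.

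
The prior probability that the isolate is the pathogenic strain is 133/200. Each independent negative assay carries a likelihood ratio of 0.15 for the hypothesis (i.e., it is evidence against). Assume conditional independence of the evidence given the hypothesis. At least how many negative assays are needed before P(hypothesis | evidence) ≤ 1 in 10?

2

Prior odds = 0.665/0.335 = 133/67.
Likelihood ratio per negative assay = 0.15.
Target posterior odds = 0.1/0.9 = 1/9.
Require 0.15ⁿ ≤ 1/9 ÷ (133/67) = 67/1197.
0.15¹ = 0.15 is still above 67/1197 but 0.15² = 0.0225 is at or below it, so n = 2.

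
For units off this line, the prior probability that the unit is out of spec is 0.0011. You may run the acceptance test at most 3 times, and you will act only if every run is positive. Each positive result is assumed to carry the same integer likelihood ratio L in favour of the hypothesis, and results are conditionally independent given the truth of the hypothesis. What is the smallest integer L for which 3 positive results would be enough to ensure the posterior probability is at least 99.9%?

Prior odds = 0.0011/0.9989 = 11/9989.
Target odds = 0.999/0.001 = 999.
Need L³ ≥ 999 ÷ (11/9989) = 9979011/11.
96³ = 884736 < 9979011/11 ≤ 912673 = 97³, so L = 97.

97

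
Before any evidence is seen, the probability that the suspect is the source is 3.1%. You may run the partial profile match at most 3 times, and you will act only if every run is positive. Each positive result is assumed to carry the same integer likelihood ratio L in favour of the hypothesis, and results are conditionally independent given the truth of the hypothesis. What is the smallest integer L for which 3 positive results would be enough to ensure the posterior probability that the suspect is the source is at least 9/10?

Prior odds = 0.031/0.969 = 31/969.
Target odds = 0.9/0.1 = 9.
Need L³ ≥ 9 ÷ (31/969) = 8721/31.
6³ = 216 < 8721/31 ≤ 343 = 7³, so L = 7.

7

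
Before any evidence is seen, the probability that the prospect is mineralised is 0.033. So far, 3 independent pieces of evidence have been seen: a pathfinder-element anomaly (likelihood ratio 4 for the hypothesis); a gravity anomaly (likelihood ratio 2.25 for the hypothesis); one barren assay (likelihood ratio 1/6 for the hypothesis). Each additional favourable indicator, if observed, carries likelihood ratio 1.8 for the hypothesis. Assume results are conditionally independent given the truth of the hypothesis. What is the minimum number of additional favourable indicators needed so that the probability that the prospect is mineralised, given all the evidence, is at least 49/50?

Prior odds = 0.033/0.967 = 33/967.
Combined Bayes factor of the evidence already in hand = 4 × 2.25 × (1/6) = 1.5.
Odds after that evidence = (33/967) × 1.5 = 99/1934.
Target odds = 0.98/0.02 = 49.
Need 1.8ⁿ ≥ 49 ÷ (99/1934) = 94766/99.
1.8¹¹ ≈642.684 falls short of 94766/99 but 1.8¹² ≈1156.83 reaches it, so n = 12.

12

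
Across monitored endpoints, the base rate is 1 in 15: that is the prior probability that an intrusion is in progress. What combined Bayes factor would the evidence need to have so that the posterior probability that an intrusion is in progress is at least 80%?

56

Prior odds = (1/15)/(14/15) = 1/14.
Target odds = 0.8/0.2 = 4.
Required Bayes factor = 4 ÷ (1/14) = 56.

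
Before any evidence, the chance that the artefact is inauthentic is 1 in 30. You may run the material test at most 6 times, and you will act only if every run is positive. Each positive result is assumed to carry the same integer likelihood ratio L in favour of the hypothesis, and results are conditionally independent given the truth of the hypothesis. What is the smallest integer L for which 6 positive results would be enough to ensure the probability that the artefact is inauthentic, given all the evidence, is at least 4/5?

Prior odds = (1/30)/(29/30) = 1/29.
Target odds = 0.8/0.2 = 4.
Need L⁶ ≥ 4 ÷ (1/29) = 116.
2⁶ = 64 < 116 ≤ 729 = 3⁶, so L = 3.

3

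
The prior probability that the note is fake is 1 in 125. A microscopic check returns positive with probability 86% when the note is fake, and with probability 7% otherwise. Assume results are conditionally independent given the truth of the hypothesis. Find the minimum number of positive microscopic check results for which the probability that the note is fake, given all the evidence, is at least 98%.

4

Prior odds: 0.008 ÷ 0.992 = 1/124.
Likelihood ratio of a positive result = 0.86/0.07 = 86/7.
Target posterior odds = 0.98/0.02 = 49.
Need (1/124) × (86/7)ⁿ ≥ 49, i.e. (86/7)ⁿ ≥ 6076.
(86/7)³ = 636056/343 falls short of 6076 but (86/7)⁴ = 54700816/2401 reaches it, so n = 4.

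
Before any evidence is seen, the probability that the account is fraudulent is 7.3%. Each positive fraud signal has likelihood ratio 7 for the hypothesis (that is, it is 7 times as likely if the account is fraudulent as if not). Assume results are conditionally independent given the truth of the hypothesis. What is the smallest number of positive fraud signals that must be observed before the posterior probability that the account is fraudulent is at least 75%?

2

Prior odds = 0.073/0.927 = 73/927.
Likelihood ratio per positive fraud signal = 7.
Target odds: 0.75 ÷ 0.25 = 3.
Need (73/927) × 7ⁿ ≥ 3, i.e. 7ⁿ ≥ 2781/73.
7¹ = 7 falls short of 2781/73 but 7² = 49 reaches it, so n = 2.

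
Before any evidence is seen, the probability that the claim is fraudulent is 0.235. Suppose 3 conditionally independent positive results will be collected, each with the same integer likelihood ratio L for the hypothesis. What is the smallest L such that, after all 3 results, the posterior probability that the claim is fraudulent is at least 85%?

Prior odds = 0.235/0.765 = 47/153.
Target odds = 0.85/0.15 = 17/3.
Need L³ ≥ 17/3 ÷ (47/153) = 867/47.
2³ = 8 < 867/47 ≤ 27 = 3³, so L = 3.

3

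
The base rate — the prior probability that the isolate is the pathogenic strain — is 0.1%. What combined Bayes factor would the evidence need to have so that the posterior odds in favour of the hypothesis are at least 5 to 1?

4995

Prior odds = 0.001/0.999 = 1/999.
Target odds = 5.
Required Bayes factor = 5 ÷ (1/999) = 4995.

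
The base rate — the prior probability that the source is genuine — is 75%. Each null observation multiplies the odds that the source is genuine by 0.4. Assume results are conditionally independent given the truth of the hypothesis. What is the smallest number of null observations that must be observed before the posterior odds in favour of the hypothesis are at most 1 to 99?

7

Prior odds = 0.75/0.25 = 3.
Likelihood ratio per null observation = 0.4.
Target odds = 1/99.
Require 0.4ⁿ ≤ 1/99 ÷ 3 = 1/297.
0.4⁶ = 64/15625 is still above 1/297 but 0.4⁷ = 128/78125 is at or below it, so n = 7.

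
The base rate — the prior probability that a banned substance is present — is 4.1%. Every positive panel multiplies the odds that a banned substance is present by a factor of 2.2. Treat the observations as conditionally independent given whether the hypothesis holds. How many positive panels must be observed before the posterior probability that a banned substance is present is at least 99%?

10

Prior odds = 0.041/0.959 = 41/959.
Likelihood ratio per positive panel = 2.2.
Target posterior odds = 0.99/0.01 = 99.
Need (41/959) × 2.2ⁿ ≥ 99, i.e. 2.2ⁿ ≥ 94941/41.
2.2⁹ ≈1207.27 falls short of 94941/41 but 2.2¹⁰ ≈2655.99 reaches it, so n = 10.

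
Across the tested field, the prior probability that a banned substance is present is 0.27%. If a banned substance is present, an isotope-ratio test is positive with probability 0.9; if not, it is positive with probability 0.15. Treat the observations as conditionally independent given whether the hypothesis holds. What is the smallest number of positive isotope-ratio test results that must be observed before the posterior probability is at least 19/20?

Prior odds: 0.0027 ÷ 0.9973 = 27/9973.
Likelihood ratio of a positive = 0.9/0.15 = 6.
Target posterior odds = 0.95/0.05 = 19.
Need (27/9973) × 6ⁿ ≥ 19, i.e. 6ⁿ ≥ 189487/27.
6⁴ = 1296 falls short of 189487/27 but 6⁵ = 7776 reaches it, so n = 5.

5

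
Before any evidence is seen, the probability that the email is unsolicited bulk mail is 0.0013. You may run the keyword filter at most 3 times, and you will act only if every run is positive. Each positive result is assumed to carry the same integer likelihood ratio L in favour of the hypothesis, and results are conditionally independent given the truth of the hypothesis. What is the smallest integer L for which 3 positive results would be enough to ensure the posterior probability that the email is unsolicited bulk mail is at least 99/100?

43

Prior odds = 0.0013/0.9987 = 13/9987.
Target odds = 0.99/0.01 = 99.
Need L³ ≥ 99 ÷ (13/9987) = 988713/13.
42³ = 74088 < 988713/13 ≤ 79507 = 43³, so L = 43.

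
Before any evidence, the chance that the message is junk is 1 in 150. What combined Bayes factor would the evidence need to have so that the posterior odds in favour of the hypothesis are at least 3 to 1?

Prior odds = (1/150)/(149/150) = 1/149.
Target odds = 3.
Required Bayes factor = 3 ÷ (1/149) = 447.

447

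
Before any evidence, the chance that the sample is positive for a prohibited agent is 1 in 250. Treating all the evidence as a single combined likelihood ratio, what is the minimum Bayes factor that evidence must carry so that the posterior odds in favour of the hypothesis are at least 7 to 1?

Prior odds = 0.004/0.996 = 1/249.
Target odds = 7.
Required Bayes factor = 7 ÷ (1/249) = 1743.

1743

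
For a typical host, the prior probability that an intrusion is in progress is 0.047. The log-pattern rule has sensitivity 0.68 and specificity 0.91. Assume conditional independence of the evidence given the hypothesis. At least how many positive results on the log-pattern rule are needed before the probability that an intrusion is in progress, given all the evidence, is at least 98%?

Prior odds: 0.047 ÷ 0.953 = 47/953.
False-positive rate = 1 − 0.91 = 0.09; likelihood ratio of a positive = 0.68/0.09 = 68/9.
Target posterior odds = 0.98/0.02 = 49.
Require (68/9)ⁿ ≥ 49 ÷ (47/953) = 46697/47.
(68/9)³ = 314432/729 falls short of 46697/47 but (68/9)⁴ = 21381376/6561 reaches it, so n = 4.

4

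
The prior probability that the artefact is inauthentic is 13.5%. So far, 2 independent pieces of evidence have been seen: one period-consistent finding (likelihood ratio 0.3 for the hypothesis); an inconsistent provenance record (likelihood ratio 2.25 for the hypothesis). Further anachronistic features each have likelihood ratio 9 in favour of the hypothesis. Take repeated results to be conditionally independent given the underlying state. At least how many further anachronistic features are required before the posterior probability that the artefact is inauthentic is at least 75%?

Prior odds = 0.135/0.865 = 27/173.
Combined Bayes factor of the evidence already in hand = 0.3 × 2.25 = 0.675.
Odds after that evidence = (27/173) × 0.675 = 729/6920.
Target odds = 0.75/0.25 = 3.
Need 9ⁿ ≥ 3 ÷ (729/6920) = 6920/243.
9¹ = 9 falls short of 6920/243 but 9² = 81 reaches it, so n = 2.

2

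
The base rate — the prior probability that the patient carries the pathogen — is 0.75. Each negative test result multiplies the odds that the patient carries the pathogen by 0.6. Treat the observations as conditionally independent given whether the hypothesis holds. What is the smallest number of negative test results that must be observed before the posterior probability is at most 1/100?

Prior odds: 0.75 ÷ 0.25 = 3.
Likelihood ratio per negative test result = 0.6.
Target posterior odds = 0.01/0.99 = 1/99.
Require 0.6ⁿ ≤ 1/99 ÷ 3 = 1/297.
0.6¹¹ = 177147/48828125 is still above 1/297 but 0.6¹² = 531441/244140625 is at or below it, so n = 12.

12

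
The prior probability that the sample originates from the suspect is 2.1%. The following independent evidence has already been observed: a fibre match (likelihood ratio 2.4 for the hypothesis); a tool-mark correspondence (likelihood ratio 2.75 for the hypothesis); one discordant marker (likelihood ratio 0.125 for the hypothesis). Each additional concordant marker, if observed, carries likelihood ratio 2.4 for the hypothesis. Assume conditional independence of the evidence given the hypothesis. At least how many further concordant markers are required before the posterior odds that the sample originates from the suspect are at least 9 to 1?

Prior odds = 0.021/0.979 = 21/979.
Combined Bayes factor of the evidence already in hand = 2.4 × 2.75 × 0.125 = 0.825.
Odds after that evidence = (21/979) × 0.825 = 63/3560.
Target odds = 9.
Need 2.4ⁿ ≥ 9 ÷ (63/3560) = 3560/7.
2.4⁷ = 35831808/78125 falls short of 3560/7 but 2.4⁸ = 429981696/390625 reaches it, so n = 8.

8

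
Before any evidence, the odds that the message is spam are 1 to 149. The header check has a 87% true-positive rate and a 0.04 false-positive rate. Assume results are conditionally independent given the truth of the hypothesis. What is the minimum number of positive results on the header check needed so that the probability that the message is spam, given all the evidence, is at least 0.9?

3

Prior odds = 1/149.
Likelihood ratio of a positive result = 0.87/0.04 = 21.75.
Target odds: 0.9 ÷ 0.1 = 9.
Need (1/149) × 21.75ⁿ ≥ 9, i.e. 21.75ⁿ ≥ 1341.
21.75² = 473.0625 falls short of 1341 but 21.75³ = 658503/64 reaches it, so n = 3.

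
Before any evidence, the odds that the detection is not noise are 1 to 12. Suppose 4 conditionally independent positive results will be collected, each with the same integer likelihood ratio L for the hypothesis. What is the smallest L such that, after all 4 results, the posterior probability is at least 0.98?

Prior odds = 1/12.
Target odds = 0.98/0.02 = 49.
Need L⁴ ≥ 49 ÷ (1/12) = 588.
4⁴ = 256 < 588 ≤ 625 = 5⁴, so L = 5.

5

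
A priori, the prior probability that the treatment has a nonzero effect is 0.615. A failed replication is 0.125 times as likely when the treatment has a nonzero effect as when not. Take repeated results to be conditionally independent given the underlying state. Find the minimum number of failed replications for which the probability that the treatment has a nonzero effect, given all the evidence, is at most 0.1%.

Prior odds = 0.615/0.385 = 123/77.
Likelihood ratio per failed replication = 0.125.
Target posterior odds = 0.001/0.999 = 1/999.
Need (123/77) × 0.125ⁿ ≤ 1/999, i.e. 0.125ⁿ ≤ 77/122877.
0.125³ = 0.001953125 is still above 77/122877 but 0.125⁴ = 1/4096 is at or below it, so n = 4.

4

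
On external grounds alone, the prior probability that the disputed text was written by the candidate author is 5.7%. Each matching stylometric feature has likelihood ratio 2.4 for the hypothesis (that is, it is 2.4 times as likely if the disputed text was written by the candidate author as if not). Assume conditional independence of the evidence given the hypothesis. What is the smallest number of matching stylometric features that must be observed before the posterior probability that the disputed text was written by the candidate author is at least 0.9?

Prior odds: 0.057 ÷ 0.943 = 57/943.
Likelihood ratio per matching stylometric feature = 2.4.
Target posterior odds = 0.9/0.1 = 9.
Need (57/943) × 2.4ⁿ ≥ 9, i.e. 2.4ⁿ ≥ 2829/19.
2.4⁵ = 79.62624 falls short of 2829/19 but 2.4⁶ = 2985984/15625 reaches it, so n = 6.

6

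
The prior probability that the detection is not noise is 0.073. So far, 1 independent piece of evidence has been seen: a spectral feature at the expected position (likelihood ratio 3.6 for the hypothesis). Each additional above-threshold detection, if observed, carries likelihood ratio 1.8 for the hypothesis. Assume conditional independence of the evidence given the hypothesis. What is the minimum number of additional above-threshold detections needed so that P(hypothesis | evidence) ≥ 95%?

Prior odds = 0.073/0.927 = 73/927.
Bayes factor of the evidence already in hand = 3.6.
Odds after that evidence = (73/927) × 3.6 = 146/515.
Target odds = 0.95/0.05 = 19.
Need 1.8ⁿ ≥ 19 ÷ (146/515) = 9785/146.
1.8⁷ = 4782969/78125 falls short of 9785/146 but 1.8⁸ = 43046721/390625 reaches it, so n = 8.

8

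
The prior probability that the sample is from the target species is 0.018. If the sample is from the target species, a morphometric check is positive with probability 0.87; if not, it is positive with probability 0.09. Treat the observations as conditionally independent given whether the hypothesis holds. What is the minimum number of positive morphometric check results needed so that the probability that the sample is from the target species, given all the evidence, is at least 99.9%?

5

Prior odds: 0.018 ÷ 0.982 = 9/491.
Likelihood ratio of a positive = 0.87/0.09 = 29/3.
Target odds: 0.999 ÷ 0.001 = 999.
Require (29/3)ⁿ ≥ 999 ÷ (9/491) = 54501.
(29/3)⁴ = 707281/81 falls short of 54501 but (29/3)⁵ = 20511149/243 reaches it, so n = 5.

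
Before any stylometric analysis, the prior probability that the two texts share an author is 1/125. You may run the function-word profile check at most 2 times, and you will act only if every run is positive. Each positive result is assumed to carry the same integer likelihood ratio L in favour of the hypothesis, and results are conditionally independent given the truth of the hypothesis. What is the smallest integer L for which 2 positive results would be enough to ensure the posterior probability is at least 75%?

Prior odds = 0.008/0.992 = 1/124.
Target odds = 0.75/0.25 = 3.
Need L² ≥ 3 ÷ (1/124) = 372.
19² = 361 < 372 ≤ 400 = 20², so L = 20.

20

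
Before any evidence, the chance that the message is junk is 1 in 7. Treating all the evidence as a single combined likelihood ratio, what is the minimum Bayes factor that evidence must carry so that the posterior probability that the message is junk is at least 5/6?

30

Prior odds = (1/7)/(6/7) = 1/6.
Target odds = (5/6)/(1/6) = 5.
Required Bayes factor = 5 ÷ (1/6) = 30.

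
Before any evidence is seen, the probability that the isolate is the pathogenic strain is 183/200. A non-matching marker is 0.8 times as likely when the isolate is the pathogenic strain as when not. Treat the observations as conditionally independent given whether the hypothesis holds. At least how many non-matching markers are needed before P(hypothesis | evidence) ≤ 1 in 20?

24

Prior odds = 0.915/0.085 = 183/17.
Likelihood ratio per non-matching marker = 0.8.
Target odds: 0.05 ÷ 0.95 = 1/19.
Need (183/17) × 0.8ⁿ ≤ 1/19, i.e. 0.8ⁿ ≤ 17/3477.
0.8²³ ≈0.00590296 is still above 17/3477 but 0.8²⁴ ≈0.00472237 is at or below it, so n = 24.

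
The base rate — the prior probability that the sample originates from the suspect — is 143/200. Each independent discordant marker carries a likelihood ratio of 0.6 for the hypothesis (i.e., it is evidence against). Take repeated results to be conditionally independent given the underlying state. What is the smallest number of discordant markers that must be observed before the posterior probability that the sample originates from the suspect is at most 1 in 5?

Prior odds: 0.715 ÷ 0.285 = 143/57.
Likelihood ratio per discordant marker = 0.6.
Target posterior odds = 0.2/0.8 = 0.25.
Need (143/57) × 0.6ⁿ ≤ 0.25, i.e. 0.6ⁿ ≤ 57/572.
0.6⁴ = 0.1296 is still above 57/572 but 0.6⁵ = 0.07776 is at or below it, so n = 5.

5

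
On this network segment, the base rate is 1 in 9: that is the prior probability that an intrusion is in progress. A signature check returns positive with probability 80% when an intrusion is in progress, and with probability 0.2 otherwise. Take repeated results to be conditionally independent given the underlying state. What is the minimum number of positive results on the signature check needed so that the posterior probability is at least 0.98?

5

Prior odds: (1/9) ÷ (8/9) = 0.125.
Likelihood ratio of a positive result = 0.8/0.2 = 4.
Target odds: 0.98 ÷ 0.02 = 49.
Require 4ⁿ ≥ 49 ÷ 0.125 = 392.
4⁴ = 256 falls short of 392 but 4⁵ = 1024 reaches it, so n = 5.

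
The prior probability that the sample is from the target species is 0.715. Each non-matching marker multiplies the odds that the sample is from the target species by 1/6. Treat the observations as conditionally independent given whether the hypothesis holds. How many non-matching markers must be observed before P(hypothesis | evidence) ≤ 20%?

2

Prior odds: 0.715 ÷ 0.285 = 143/57.
Likelihood ratio per non-matching marker = 1/6.
Target odds: 0.2 ÷ 0.8 = 0.25.
Require (1/6)ⁿ ≤ 0.25 ÷ (143/57) = 57/572.
(1/6)¹ = 1/6 is still above 57/572 but (1/6)² = 1/36 is at or below it, so n = 2.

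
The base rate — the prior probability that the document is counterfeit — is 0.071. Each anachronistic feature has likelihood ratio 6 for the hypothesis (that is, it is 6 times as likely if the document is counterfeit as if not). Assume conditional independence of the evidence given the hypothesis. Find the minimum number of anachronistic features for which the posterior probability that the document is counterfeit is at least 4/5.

3

Prior odds: 0.071 ÷ 0.929 = 71/929.
Likelihood ratio per anachronistic feature = 6.
Target odds: 0.8 ÷ 0.2 = 4.
Require 6ⁿ ≥ 4 ÷ (71/929) = 3716/71.
6² = 36 falls short of 3716/71 but 6³ = 216 reaches it, so n = 3.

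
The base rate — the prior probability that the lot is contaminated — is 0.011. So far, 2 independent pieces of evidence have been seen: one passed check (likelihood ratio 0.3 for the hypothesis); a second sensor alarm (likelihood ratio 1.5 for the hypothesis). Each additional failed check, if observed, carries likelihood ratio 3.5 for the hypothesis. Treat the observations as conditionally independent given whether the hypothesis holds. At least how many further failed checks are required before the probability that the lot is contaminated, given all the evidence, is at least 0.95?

Prior odds = 0.011/0.989 = 11/989.
Combined Bayes factor of the evidence already in hand = 0.3 × 1.5 = 0.45.
Odds after that evidence = (11/989) × 0.45 = 99/19780.
Target odds = 0.95/0.05 = 19.
Need 3.5ⁿ ≥ 19 ÷ (99/19780) = 375820/99.
3.5⁶ = 1838.265625 falls short of 375820/99 but 3.5⁷ = 823543/128 reaches it, so n = 7.

7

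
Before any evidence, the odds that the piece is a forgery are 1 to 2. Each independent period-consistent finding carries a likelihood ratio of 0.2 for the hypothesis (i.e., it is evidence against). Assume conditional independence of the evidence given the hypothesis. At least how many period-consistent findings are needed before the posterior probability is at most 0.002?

Prior odds = 0.5.
Likelihood ratio per period-consistent finding = 0.2.
Target posterior odds = 0.002/0.998 = 1/499.
Need 0.5 × 0.2ⁿ ≤ 1/499, i.e. 0.2ⁿ ≤ 2/499.
0.2³ = 0.008 is still above 2/499 but 0.2⁴ = 0.0016 is at or below it, so n = 4.

4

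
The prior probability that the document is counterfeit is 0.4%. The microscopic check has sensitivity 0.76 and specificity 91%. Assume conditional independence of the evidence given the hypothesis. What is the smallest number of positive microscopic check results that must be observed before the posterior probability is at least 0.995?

6

Prior odds: 0.004 ÷ 0.996 = 1/249.
False-positive rate = 1 − 0.91 = 0.09; likelihood ratio of a positive = 0.76/0.09 = 76/9.
Target odds: 0.995 ÷ 0.005 = 199.
Need (1/249) × (76/9)ⁿ ≥ 199, i.e. (76/9)ⁿ ≥ 49551.
(76/9)⁵ ≈42939.3 falls short of 49551 but (76/9)⁶ ≈362599 reaches it, so n = 6.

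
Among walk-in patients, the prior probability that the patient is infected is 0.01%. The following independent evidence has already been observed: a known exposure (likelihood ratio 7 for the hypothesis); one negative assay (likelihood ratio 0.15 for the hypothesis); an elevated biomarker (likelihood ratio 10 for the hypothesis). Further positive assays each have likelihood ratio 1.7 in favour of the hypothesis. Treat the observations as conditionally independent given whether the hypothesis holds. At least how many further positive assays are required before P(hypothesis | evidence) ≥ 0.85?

Prior odds = 0.0001/0.9999 = 1/9999.
Combined Bayes factor of the evidence already in hand = 7 × 0.15 × 10 = 10.5.
Odds after that evidence = (1/9999) × 10.5 = 7/6666.
Target odds = 0.85/0.15 = 17/3.
Need 1.7ⁿ ≥ 17/3 ÷ (7/6666) = 37774/7.
1.7¹⁶ ≈4866.12 falls short of 37774/7 but 1.7¹⁷ ≈8272.4 reaches it, so n = 17.

17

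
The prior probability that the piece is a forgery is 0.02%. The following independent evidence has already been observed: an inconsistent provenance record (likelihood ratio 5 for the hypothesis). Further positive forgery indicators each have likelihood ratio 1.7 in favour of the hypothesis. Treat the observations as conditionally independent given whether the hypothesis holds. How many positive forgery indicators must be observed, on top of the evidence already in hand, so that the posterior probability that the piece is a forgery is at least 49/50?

21

Prior odds = 0.0002/0.9998 = 1/4999.
Bayes factor of the evidence already in hand = 5.
Odds after that evidence = (1/4999) × 5 = 5/4999.
Target odds = 0.98/0.02 = 49.
Need 1.7ⁿ ≥ 49 ÷ (5/4999) = 48990.2.
1.7²⁰ ≈40642.3 falls short of 48990.2 but 1.7²¹ ≈69091.9 reaches it, so n = 21.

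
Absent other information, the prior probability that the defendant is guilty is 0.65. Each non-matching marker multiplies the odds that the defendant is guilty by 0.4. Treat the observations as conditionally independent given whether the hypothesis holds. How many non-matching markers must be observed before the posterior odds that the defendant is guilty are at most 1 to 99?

6

Prior odds: 0.65 ÷ 0.35 = 13/7.
Likelihood ratio per non-matching marker = 0.4.
Target odds = 1/99.
Need (13/7) × 0.4ⁿ ≤ 1/99, i.e. 0.4ⁿ ≤ 7/1287.
0.4⁵ = 0.01024 is still above 7/1287 but 0.4⁶ = 64/15625 is at or below it, so n = 6.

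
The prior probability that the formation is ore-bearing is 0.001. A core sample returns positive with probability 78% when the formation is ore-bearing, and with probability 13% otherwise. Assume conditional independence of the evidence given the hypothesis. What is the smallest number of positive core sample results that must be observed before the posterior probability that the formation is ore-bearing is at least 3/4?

5

Prior odds: 0.001 ÷ 0.999 = 1/999.
Likelihood ratio of a positive result = 0.78/0.13 = 6.
Target posterior odds = 0.75/0.25 = 3.
Require 6ⁿ ≥ 3 ÷ (1/999) = 2997.
6⁴ = 1296 falls short of 2997 but 6⁵ = 7776 reaches it, so n = 5.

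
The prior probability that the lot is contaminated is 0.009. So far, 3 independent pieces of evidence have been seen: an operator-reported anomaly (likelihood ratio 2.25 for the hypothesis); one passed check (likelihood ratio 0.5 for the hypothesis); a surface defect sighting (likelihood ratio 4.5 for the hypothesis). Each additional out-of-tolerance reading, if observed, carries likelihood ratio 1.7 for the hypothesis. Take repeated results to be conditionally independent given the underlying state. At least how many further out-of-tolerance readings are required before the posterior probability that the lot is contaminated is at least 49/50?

14

Prior odds = 0.009/0.991 = 9/991.
Combined Bayes factor of the evidence already in hand = 2.25 × 0.5 × 4.5 = 5.0625.
Odds after that evidence = (9/991) × 5.0625 = 729/15856.
Target odds = 0.98/0.02 = 49.
Need 1.7ⁿ ≥ 49 ÷ (729/15856) = 776944/729.
1.7¹³ ≈990.458 falls short of 776944/729 but 1.7¹⁴ ≈1683.78 reaches it, so n = 14.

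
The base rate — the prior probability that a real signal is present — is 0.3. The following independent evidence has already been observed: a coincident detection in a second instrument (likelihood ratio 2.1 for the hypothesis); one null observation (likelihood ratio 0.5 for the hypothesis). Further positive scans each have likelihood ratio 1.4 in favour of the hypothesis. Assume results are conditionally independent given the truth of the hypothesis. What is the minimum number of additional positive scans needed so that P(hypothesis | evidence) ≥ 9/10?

9

Prior odds = 0.3/0.7 = 3/7.
Combined Bayes factor of the evidence already in hand = 2.1 × 0.5 = 1.05.
Odds after that evidence = (3/7) × 1.05 = 0.45.
Target odds = 0.9/0.1 = 9.
Need 1.4ⁿ ≥ 9 ÷ 0.45 = 20.
1.4⁸ = 5764801/390625 falls short of 20 but 1.4⁹ = 40353607/1953125 reaches it, so n = 9.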